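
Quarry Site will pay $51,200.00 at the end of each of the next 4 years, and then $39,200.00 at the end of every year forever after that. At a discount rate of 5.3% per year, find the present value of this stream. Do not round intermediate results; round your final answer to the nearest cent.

$781879.18

PV of 4-year annuity: $51,200.00 × [1 − (1+0.053)^−4] / 0.053 = 180294.58034
Perpetuity value at year 4: $39,200.00 / 0.053 = 739622.64151
PV of perpetuity: 739622.64151 / (1+0.053)^4 = 601584.60344
Total PV = 180294.58034 + 601584.60344 = 781879.18378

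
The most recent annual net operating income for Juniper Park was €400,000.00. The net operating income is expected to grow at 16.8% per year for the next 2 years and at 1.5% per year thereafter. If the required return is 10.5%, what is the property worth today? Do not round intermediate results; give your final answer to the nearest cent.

D_1 = 467200.00000
D_2 = 545689.60000
Terminal value at year 2: TV = D_2×(1+g_2)/(r−g_2) = 553874.94400/0.09 = 6154166.04444
P_0 = D_1/(1+r)^1 + D_2/(1+r)^2 + TV/(1+r)^2
    = 422805.42986 + 446911.07881 + 5040163.83321 = 5909880.34188

€5909880.34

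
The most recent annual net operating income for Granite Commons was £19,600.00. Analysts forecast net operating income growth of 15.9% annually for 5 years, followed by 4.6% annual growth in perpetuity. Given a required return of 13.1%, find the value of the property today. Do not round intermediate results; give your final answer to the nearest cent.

£378090.10

D_1 = 22716.40000
D_2 = 26328.30760
D_3 = 30514.50851
D_4 = 35366.31536
D_5 = 40989.55950
Terminal value at year 5: TV = D_5×(1+g_2)/(r−g_2) = 42875.07924/0.085 = 504412.69695
P_0 = D_1/(1+r)^1 + D_2/(1+r)^2 + D_3/(1+r)^3 + D_4/(1+r)^4 + D_5/(1+r)^5 + TV/(1+r)^5
    = 20085.23431 + 20582.48149 + 21092.03894 + 21614.21143 + 22149.31128 + 272566.81876 = 378090.09620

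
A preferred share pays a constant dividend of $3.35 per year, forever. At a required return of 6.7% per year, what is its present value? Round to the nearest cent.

$50.00

Level perpetuity: PV = C / r = $3.35 / 0.067 = $50.00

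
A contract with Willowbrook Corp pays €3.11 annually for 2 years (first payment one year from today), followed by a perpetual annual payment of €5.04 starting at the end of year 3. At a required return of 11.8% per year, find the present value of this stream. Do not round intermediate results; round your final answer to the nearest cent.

€39.44

PV of 2-year annuity: €3.11 × [1 − (1+0.118)^−2] / 0.118 = 5.26990
Perpetuity value at year 2: €5.04 / 0.118 = 42.71186
PV of perpetuity: 42.71186 / (1+0.118)^2 = 34.17157
Total PV = 5.26990 + 34.17157 = 39.44147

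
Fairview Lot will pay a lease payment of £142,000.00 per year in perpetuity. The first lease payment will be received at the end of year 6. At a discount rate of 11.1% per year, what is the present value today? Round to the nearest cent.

Value at end of year 5: C / r = £142,000.00 / 0.111 = £1,279,279.2793
Discount to today: PV = £1,279,279.2793 / (1 + 0.111)^5 = £1,279,279.2793 / 1.692662 = £755,779.44

£755779.44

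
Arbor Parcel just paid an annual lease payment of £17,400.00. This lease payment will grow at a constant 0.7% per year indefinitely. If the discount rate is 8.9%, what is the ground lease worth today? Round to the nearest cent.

D₁ = D₀ × (1 + g) = £17,400.00 × 1.007 = £17,521.8000
Growing perpetuity: P = D₁ / (r − g) = £17,521.8000 / (0.089 − 0.007) = £213,680.49

£213680.49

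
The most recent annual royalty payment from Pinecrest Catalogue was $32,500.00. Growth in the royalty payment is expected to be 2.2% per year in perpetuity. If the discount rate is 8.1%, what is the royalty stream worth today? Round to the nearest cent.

D₁ = D₀ × (1 + g) = $32,500.00 × 1.022 = $33,215.0000
Growing perpetuity: P = D₁ / (r − g) = $33,215.0000 / (0.081 − 0.022) = $562,966.10

$562966.10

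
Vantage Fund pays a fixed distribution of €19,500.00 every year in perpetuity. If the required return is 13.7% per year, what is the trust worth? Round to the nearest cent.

Level perpetuity: PV = C / r = €19,500.00 / 0.137 = €142,335.77

€142335.77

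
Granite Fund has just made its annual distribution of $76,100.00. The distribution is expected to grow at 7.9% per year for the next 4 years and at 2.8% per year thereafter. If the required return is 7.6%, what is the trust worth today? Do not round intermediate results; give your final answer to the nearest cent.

D_1 = 82111.90000
D_2 = 88598.74010
D_3 = 95598.04057
D_4 = 103150.28577
Terminal value at year 4: TV = D_4×(1+g_2)/(r−g_2) = 106038.49377/0.048 = 2209135.28697
P_0 = D_1/(1+r)^1 + D_2/(1+r)^2 + D_3/(1+r)^3 + D_4/(1+r)^4 + TV/(1+r)^4
    = 76312.17472 + 76524.94101 + 76738.30051 + 76952.25488 + 1648060.79197 = 1954588.46309

$1954588.46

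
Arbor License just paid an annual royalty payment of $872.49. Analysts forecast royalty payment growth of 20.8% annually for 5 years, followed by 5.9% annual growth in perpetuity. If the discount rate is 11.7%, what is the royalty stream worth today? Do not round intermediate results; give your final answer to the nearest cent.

D_1 = 1053.96792
D_2 = 1273.19325
D_3 = 1538.01744
D_4 = 1857.92507
D_5 = 2244.37349
Terminal value at year 5: TV = D_5×(1+g_2)/(r−g_2) = 2376.79152/0.058 = 40979.16416
P_0 = D_1/(1+r)^1 + D_2/(1+r)^2 + D_3/(1+r)^3 + D_4/(1+r)^4 + D_5/(1+r)^5 + TV/(1+r)^5
    = 943.57021 + 1020.44119 + 1103.57472 + 1193.48098 + 1290.71175 + 23566.61627 = 29118.39512

$29118.40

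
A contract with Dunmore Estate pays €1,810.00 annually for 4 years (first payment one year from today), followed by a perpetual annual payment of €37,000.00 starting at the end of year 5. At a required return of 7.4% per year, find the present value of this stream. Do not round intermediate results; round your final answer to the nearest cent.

€381872.52

PV of 4-year annuity: €1,810.00 × [1 − (1+0.074)^−4] / 0.074 = 6075.89468
Perpetuity value at year 4: €37,000.00 / 0.074 = 500000.00000
PV of perpetuity: 500000.00000 / (1+0.074)^4 = 375796.62800
Total PV = 6075.89468 + 375796.62800 = 381872.52268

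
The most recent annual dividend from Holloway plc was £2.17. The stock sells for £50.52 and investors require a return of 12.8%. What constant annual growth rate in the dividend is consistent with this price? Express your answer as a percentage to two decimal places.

P = D₀(1+g)/(r−g) ⇒ P(r−g) = D₀(1+g) ⇒ g(P+D₀) = P·r − D₀
g = (P·r − D₀)/(P + D₀) = (£50.52×0.128 − £2.17) / (£50.52 + £2.17) = 0.081544

8.15%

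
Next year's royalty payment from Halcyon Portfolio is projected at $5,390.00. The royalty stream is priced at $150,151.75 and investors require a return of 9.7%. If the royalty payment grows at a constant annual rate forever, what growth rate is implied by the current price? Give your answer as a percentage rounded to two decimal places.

P = D₁/(r−g) ⇒ g = r − D₁/P = 0.097 − $5,390.00/$150,151.75 = 0.061103

6.11%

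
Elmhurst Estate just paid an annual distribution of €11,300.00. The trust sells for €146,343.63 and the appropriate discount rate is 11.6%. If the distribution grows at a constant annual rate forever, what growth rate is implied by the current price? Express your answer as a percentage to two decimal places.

3.60%

P = D₀(1+g)/(r−g) ⇒ P(r−g) = D₀(1+g) ⇒ g(P+D₀) = P·r − D₀
g = (P·r − D₀)/(P + D₀) = (€146,343.63×0.116 − €11,300.00) / (€146,343.63 + €11,300.00) = 0.036004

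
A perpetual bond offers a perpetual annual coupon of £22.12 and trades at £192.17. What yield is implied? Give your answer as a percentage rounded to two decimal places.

P = C/r ⇒ r = C/P = £22.12/£192.17 = 0.115106

11.51%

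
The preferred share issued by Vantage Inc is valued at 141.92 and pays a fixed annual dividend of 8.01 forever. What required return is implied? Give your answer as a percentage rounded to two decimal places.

P = C/r ⇒ r = C/P = 8.01/141.92 = 0.056440

5.64%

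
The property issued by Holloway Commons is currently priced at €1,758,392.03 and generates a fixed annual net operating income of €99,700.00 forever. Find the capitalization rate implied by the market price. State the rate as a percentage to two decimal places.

5.67%

P = C/r ⇒ r = C/P = €99,700.00/€1,758,392.03 = 0.056700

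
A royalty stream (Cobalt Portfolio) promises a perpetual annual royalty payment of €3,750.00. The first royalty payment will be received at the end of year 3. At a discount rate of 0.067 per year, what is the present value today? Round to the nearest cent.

Value at end of year 2: C / r = €3,750.00 / 0.067 = €55,970.1493
Discount to today: PV = €55,970.1493 / (1 + 0.067)^2 = €55,970.1493 / 1.138489 = €49,161.78

€49161.78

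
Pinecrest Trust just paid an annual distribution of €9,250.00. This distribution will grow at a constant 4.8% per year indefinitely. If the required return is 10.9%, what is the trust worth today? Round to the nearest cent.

€158918.03

D₁ = D₀ × (1 + g) = €9,250.00 × 1.048 = €9,694.0000
Growing perpetuity: P = D₁ / (r − g) = €9,694.0000 / (0.109 − 0.048) = €158,918.03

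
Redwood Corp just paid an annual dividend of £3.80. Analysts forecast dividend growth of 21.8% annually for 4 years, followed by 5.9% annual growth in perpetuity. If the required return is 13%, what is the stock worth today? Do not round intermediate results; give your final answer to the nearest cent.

£94.91

D_1 = 4.62840
D_2 = 5.63739
D_3 = 6.86634
D_4 = 8.36321
Terminal value at year 4: TV = D_4×(1+g_2)/(r−g_2) = 8.85663/0.071 = 124.74133
P_0 = D_1/(1+r)^1 + D_2/(1+r)^2 + D_3/(1+r)^3 + D_4/(1+r)^4 + TV/(1+r)^4
    = 4.09593 + 4.41490 + 4.75872 + 5.12931 + 76.50619 = 94.90506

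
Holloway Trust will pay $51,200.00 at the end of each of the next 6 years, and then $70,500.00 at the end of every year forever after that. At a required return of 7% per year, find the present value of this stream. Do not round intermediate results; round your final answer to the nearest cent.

$915148.64

PV of 6-year annuity: $51,200.00 × [1 − (1+0.07)^−6] / 0.07 = 244046.83058
Perpetuity value at year 6: $70,500.00 / 0.07 = 1007142.85714
PV of perpetuity: 1007142.85714 / (1+0.07)^6 = 671101.81113
Total PV = 244046.83058 + 671101.81113 = 915148.64171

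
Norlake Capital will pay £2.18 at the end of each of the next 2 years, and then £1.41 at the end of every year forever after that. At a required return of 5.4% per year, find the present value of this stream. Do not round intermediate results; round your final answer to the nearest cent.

PV of 2-year annuity: £2.18 × [1 − (1+0.054)^−2] / 0.054 = 4.03066
Perpetuity value at year 2: £1.41 / 0.054 = 26.11111
PV of perpetuity: 26.11111 / (1+0.054)^2 = 23.50413
Total PV = 4.03066 + 23.50413 = 27.53478

£27.53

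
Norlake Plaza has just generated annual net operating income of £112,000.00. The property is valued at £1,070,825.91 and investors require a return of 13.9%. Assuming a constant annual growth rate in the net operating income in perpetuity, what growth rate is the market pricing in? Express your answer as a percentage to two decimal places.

P = D₀(1+g)/(r−g) ⇒ P(r−g) = D₀(1+g) ⇒ g(P+D₀) = P·r − D₀
g = (P·r − D₀)/(P + D₀) = (£1,070,825.91×0.139 − £112,000.00) / (£1,070,825.91 + £112,000.00) = 0.031150

3.11%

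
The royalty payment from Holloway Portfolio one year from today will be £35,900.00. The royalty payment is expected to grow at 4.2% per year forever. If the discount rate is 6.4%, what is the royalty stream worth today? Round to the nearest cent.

Growing perpetuity: P = D₁ / (r − g) = £35,900.0000 / (0.064 − 0.042) = £1,631,818.18

£1631818.18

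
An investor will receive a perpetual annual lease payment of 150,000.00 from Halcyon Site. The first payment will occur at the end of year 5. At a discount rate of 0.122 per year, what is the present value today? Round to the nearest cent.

Value at end of year 4: C / r = 150,000.00 / 0.122 = 1,229,508.1967
Discount to today: PV = 1,229,508.1967 / (1 + 0.122)^4 = 1,229,508.1967 / 1.584789 = 775,818.27

775818.27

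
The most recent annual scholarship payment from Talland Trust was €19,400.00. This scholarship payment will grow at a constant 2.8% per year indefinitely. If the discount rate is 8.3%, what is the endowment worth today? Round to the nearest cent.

D₁ = D₀ × (1 + g) = €19,400.00 × 1.028 = €19,943.2000
Growing perpetuity: P = D₁ / (r − g) = €19,943.2000 / (0.083 − 0.028) = €362,603.64

€362603.64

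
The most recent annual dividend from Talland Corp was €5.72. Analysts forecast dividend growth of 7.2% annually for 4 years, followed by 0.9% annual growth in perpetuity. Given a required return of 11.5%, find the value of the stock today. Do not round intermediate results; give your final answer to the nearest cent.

€67.28

D_1 = 6.13184
D_2 = 6.57333
D_3 = 7.04661
D_4 = 7.55397
Terminal value at year 4: TV = D_4×(1+g_2)/(r−g_2) = 7.62195/0.106 = 71.90523
P_0 = D_1/(1+r)^1 + D_2/(1+r)^2 + D_3/(1+r)^3 + D_4/(1+r)^4 + TV/(1+r)^4
    = 5.49941 + 5.28732 + 5.08342 + 4.88738 + 46.52228 = 67.27981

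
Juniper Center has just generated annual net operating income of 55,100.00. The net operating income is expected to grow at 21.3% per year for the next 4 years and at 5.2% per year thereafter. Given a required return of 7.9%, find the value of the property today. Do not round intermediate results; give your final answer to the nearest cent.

D_1 = 66836.30000
D_2 = 81072.43190
D_3 = 98340.85989
D_4 = 119287.46305
Terminal value at year 4: TV = D_4×(1+g_2)/(r−g_2) = 125490.41113/0.027 = 4647793.00485
P_0 = D_1/(1+r)^1 + D_2/(1+r)^2 + D_3/(1+r)^3 + D_4/(1+r)^4 + TV/(1+r)^4
    = 61942.81742 + 69635.43794 + 78283.39779 + 88005.33969 + 3428948.79078 = 3726815.78362

3726815.78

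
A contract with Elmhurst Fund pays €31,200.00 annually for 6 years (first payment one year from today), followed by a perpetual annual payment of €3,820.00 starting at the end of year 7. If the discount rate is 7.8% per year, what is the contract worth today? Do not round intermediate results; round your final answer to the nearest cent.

€176320.45

PV of 6-year annuity: €31,200.00 × [1 − (1+0.078)^−6] / 0.078 = 145113.15230
Perpetuity value at year 6: €3,820.00 / 0.078 = 48974.35897
PV of perpetuity: 48974.35897 / (1+0.078)^6 = 31207.29994
Total PV = 145113.15230 + 31207.29994 = 176320.45224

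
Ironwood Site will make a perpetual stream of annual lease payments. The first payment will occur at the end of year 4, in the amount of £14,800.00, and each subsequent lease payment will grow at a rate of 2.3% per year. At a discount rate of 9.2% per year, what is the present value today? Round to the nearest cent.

£164719.38

Value at end of year 3: C₁ / (r − g) = £14,800.00 / (0.092 − 0.023) = £214,492.7536
Discount to today: PV = £214,492.7536 / (1 + 0.092)^3 = £214,492.7536 / 1.302171 = £164,719.38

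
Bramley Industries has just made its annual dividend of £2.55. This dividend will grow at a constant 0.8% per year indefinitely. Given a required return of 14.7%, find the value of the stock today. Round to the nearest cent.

£18.49

D₁ = D₀ × (1 + g) = £2.55 × 1.008 = £2.5704
Growing perpetuity: P = D₁ / (r − g) = £2.5704 / (0.147 − 0.008) = £18.49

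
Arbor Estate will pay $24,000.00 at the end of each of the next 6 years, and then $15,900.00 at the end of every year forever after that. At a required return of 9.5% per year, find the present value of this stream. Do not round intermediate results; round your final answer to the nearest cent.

$203169.01

PV of 6-year annuity: $24,000.00 × [1 − (1+0.095)^−6] / 0.095 = 106075.80902
Perpetuity value at year 6: $15,900.00 / 0.095 = 167368.42105
PV of perpetuity: 167368.42105 / (1+0.095)^6 = 97093.19758
Total PV = 106075.80902 + 97093.19758 = 203169.00660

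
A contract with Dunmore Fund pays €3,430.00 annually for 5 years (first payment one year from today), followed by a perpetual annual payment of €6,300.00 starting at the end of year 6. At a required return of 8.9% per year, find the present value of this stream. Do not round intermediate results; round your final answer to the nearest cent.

€59594.19

PV of 5-year annuity: €3,430.00 × [1 − (1+0.089)^−5] / 0.089 = 13376.19275
Perpetuity value at year 5: €6,300.00 / 0.089 = 70786.51685
PV of perpetuity: 70786.51685 / (1+0.089)^5 = 46217.99955
Total PV = 13376.19275 + 46217.99955 = 59594.19231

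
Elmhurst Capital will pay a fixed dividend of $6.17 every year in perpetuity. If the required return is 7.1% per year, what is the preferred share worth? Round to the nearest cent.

$86.90

Level perpetuity: PV = C / r = $6.17 / 0.071 = $86.90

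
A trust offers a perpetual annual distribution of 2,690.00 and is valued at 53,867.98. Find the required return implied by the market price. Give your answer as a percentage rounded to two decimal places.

P = C/r ⇒ r = C/P = 2,690.00/53,867.98 = 0.049937

4.99%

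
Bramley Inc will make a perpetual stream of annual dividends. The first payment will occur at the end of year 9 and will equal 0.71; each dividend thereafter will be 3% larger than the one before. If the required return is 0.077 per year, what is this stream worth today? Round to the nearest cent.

Value at end of year 8: C₁ / (r − g) = 0.71 / (0.077 − 0.03) = 15.1064
Discount to today: PV = 15.1064 / (1 + 0.077)^8 = 15.1064 / 1.810196 = 8.35

8.35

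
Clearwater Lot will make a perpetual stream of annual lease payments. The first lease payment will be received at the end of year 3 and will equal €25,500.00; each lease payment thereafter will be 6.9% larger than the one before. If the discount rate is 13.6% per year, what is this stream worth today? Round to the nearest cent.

Value at end of year 2: C₁ / (r − g) = €25,500.00 / (0.136 − 0.069) = €380,597.0149
Discount to today: PV = €380,597.0149 / (1 + 0.136)^2 = €380,597.0149 / 1.290496 = €294,923.05

€294923.05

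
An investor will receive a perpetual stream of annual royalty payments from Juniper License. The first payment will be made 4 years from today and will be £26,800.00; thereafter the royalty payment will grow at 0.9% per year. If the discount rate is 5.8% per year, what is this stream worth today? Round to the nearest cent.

£461829.54

Value at end of year 3: C₁ / (r − g) = £26,800.00 / (0.058 − 0.009) = £546,938.7755
Discount to today: PV = £546,938.7755 / (1 + 0.058)^3 = £546,938.7755 / 1.184287 = £461,829.54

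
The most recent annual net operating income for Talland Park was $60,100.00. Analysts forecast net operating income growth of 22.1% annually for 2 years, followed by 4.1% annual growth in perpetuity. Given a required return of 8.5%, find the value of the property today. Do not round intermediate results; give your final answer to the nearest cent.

D_1 = 73382.10000
D_2 = 89599.54410
Terminal value at year 2: TV = D_2×(1+g_2)/(r−g_2) = 93273.12541/0.044 = 2119843.75928
P_0 = D_1/(1+r)^1 + D_2/(1+r)^2 + TV/(1+r)^2
    = 67633.27189 + 76110.80643 + 1800712.48850 = 1944456.56682

$1944456.57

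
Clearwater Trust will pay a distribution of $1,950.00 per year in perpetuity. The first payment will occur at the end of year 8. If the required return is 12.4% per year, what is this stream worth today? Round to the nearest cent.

$6938.23

Value at end of year 7: C / r = $1,950.00 / 0.124 = $15,725.8065
Discount to today: PV = $15,725.8065 / (1 + 0.124)^7 = $15,725.8065 / 2.266544 = $6,938.23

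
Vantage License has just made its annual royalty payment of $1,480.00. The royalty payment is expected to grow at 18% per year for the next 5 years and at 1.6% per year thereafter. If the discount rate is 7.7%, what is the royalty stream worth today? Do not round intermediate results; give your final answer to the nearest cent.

D_1 = 1746.40000
D_2 = 2060.75200
D_3 = 2431.68736
D_4 = 2869.39108
D_5 = 3385.88148
Terminal value at year 5: TV = D_5×(1+g_2)/(r−g_2) = 3440.05558/0.061 = 56394.35383
P_0 = D_1/(1+r)^1 + D_2/(1+r)^2 + D_3/(1+r)^3 + D_4/(1+r)^4 + D_5/(1+r)^5 + TV/(1+r)^5
    = 1621.54132 + 1776.61909 + 1946.52788 + 2132.68607 + 2336.64769 + 38918.59096 = 48732.61299

$48732.61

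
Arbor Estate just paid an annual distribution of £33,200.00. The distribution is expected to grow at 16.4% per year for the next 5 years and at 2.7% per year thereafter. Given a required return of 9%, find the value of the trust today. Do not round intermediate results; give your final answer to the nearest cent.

£954653.25

D_1 = 38644.80000
D_2 = 44982.54720
D_3 = 52359.68494
D_4 = 60946.67327
D_5 = 70941.92769
Terminal value at year 5: TV = D_5×(1+g_2)/(r−g_2) = 72857.35974/0.063 = 1156466.02754
P_0 = D_1/(1+r)^1 + D_2/(1+r)^2 + D_3/(1+r)^3 + D_4/(1+r)^4 + D_5/(1+r)^5 + TV/(1+r)^5
    = 35453.94495 + 37860.91002 + 40431.28373 + 43176.15988 + 46107.38541 + 751623.56849 = 954653.25248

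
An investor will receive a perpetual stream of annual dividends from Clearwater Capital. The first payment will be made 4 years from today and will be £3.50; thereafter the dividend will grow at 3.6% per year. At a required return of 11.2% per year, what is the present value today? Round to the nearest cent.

£33.49

Value at end of year 3: C₁ / (r − g) = £3.50 / (0.112 − 0.036) = £46.0526
Discount to today: PV = £46.0526 / (1 + 0.112)^3 = £46.0526 / 1.375037 = £33.49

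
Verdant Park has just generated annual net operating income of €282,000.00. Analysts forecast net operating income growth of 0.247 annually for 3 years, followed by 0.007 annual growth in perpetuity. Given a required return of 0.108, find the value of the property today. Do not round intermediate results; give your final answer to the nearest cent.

D_1 = 351654.00000
D_2 = 438512.53800
D_3 = 546825.13489
Terminal value at year 3: TV = D_3×(1+g_2)/(r−g_2) = 550652.91083/0.101 = 5452009.01812
P_0 = D_1/(1+r)^1 + D_2/(1+r)^2 + D_3/(1+r)^3 + TV/(1+r)^3
    = 317377.25632 + 357192.63414 + 402002.90142 + 4008088.33396 = 5084661.12584

€5084661.13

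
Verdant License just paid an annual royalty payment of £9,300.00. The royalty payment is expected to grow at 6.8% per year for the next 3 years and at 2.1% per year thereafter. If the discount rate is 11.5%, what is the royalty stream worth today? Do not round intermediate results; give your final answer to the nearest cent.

£114384.07

D_1 = 9932.40000
D_2 = 10607.80320
D_3 = 11329.13382
Terminal value at year 3: TV = D_3×(1+g_2)/(r−g_2) = 11567.04563/0.094 = 123053.67689
P_0 = D_1/(1+r)^1 + D_2/(1+r)^2 + D_3/(1+r)^3 + TV/(1+r)^3
    = 8907.98206 + 8532.48865 + 8172.82321 + 88770.77122 = 114384.06514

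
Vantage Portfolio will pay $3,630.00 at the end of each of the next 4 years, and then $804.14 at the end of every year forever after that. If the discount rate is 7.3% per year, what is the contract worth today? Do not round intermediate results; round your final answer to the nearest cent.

PV of 4-year annuity: $3,630.00 × [1 − (1+0.073)^−4] / 0.073 = 12212.76136
Perpetuity value at year 4: $804.14 / 0.073 = 11015.61644
PV of perpetuity: 11015.61644 / (1+0.073)^4 = 8310.17018
Total PV = 12212.76136 + 8310.17018 = 20522.93154

$20522.93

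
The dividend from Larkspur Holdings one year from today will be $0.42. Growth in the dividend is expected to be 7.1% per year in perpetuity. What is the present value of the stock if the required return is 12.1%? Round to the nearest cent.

Growing perpetuity: P = D₁ / (r − g) = $0.4200 / (0.121 − 0.071) = $8.40

$8.40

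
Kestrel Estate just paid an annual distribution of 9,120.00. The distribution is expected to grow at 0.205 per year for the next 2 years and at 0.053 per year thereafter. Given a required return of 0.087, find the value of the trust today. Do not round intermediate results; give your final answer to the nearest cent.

368421.30

D_1 = 10989.60000
D_2 = 13242.46800
Terminal value at year 2: TV = D_2×(1+g_2)/(r−g_2) = 13944.31880/0.034 = 410127.02365
P_0 = D_1/(1+r)^1 + D_2/(1+r)^2 + TV/(1+r)^2
    = 10110.02760 + 11207.52830 + 347103.74396 = 368421.29985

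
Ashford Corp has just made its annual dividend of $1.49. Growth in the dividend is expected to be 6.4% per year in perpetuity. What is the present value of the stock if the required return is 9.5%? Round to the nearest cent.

D₁ = D₀ × (1 + g) = $1.49 × 1.064 = $1.5854
Growing perpetuity: P = D₁ / (r − g) = $1.5854 / (0.095 − 0.064) = $51.14

$51.14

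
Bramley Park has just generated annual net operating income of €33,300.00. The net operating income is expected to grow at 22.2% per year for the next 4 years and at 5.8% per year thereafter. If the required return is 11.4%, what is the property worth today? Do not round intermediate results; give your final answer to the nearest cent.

€1079700.10

D_1 = 40692.60000
D_2 = 49726.35720
D_3 = 60765.60850
D_4 = 74255.57359
Terminal value at year 4: TV = D_4×(1+g_2)/(r−g_2) = 78562.39685/0.056 = 1402899.94380
P_0 = D_1/(1+r)^1 + D_2/(1+r)^2 + D_3/(1+r)^3 + D_4/(1+r)^4 + TV/(1+r)^4
    = 36528.36625 + 40069.71594 + 43954.39217 + 48215.67974 + 910931.94937 = 1079700.10347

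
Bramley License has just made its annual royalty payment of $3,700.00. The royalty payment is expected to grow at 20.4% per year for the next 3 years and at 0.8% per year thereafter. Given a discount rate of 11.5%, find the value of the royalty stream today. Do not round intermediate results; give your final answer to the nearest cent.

D_1 = 4454.80000
D_2 = 5363.57920
D_3 = 6457.74936
Terminal value at year 3: TV = D_3×(1+g_2)/(r−g_2) = 6509.41135/0.107 = 60835.62011
P_0 = D_1/(1+r)^1 + D_2/(1+r)^2 + D_3/(1+r)^3 + TV/(1+r)^3
    = 3995.33632 + 4314.24658 + 4658.61245 + 43886.74155 = 56854.93690

$56854.94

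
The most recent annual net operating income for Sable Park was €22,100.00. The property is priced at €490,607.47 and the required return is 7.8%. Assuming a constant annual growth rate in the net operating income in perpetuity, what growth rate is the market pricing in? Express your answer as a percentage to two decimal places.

3.15%

P = D₀(1+g)/(r−g) ⇒ P(r−g) = D₀(1+g) ⇒ g(P+D₀) = P·r − D₀
g = (P·r − D₀)/(P + D₀) = (€490,607.47×0.078 − €22,100.00) / (€490,607.47 + €22,100.00) = 0.031533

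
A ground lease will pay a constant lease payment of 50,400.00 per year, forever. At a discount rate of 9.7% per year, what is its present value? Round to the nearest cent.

519587.63

Level perpetuity: PV = C / r = 50,400.00 / 0.097 = 519,587.63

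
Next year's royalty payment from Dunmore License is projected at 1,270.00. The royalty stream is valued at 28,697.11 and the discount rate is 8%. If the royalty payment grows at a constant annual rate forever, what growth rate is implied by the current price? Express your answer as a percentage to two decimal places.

P = D₁/(r−g) ⇒ g = r − D₁/P = 0.08 − 1,270.00/28,697.11 = 0.035745

3.57%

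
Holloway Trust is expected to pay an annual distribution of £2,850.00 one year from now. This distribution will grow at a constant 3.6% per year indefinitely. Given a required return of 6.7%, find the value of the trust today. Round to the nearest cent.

£91935.48

Growing perpetuity: P = D₁ / (r − g) = £2,850.0000 / (0.067 − 0.036) = £91,935.48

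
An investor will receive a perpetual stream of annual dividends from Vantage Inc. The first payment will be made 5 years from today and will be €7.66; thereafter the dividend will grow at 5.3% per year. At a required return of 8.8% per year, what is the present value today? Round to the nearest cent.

€156.19

Value at end of year 4: C₁ / (r − g) = €7.66 / (0.088 − 0.053) = €218.8571
Discount to today: PV = €218.8571 / (1 + 0.088)^4 = €218.8571 / 1.401250 = €156.19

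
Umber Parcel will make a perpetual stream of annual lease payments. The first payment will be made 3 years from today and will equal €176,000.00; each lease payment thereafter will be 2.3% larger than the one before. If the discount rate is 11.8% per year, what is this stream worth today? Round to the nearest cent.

Value at end of year 2: C₁ / (r − g) = €176,000.00 / (0.118 − 0.023) = €1,852,631.5789
Discount to today: PV = €1,852,631.5789 / (1 + 0.118)^2 = €1,852,631.5789 / 1.249924 = €1,482,195.38

€1482195.38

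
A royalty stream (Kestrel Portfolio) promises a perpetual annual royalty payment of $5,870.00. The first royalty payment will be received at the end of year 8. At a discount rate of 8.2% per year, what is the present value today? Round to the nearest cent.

$41231.91

Value at end of year 7: C / r = $5,870.00 / 0.082 = $71,585.3659
Discount to today: PV = $71,585.3659 / (1 + 0.082)^7 = $71,585.3659 / 1.736164 = $41,231.91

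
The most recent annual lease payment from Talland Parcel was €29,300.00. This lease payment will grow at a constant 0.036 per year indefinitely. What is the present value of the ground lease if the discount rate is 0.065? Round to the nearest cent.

D₁ = D₀ × (1 + g) = €29,300.00 × 1.036 = €30,354.8000
Growing perpetuity: P = D₁ / (r − g) = €30,354.8000 / (0.065 − 0.036) = €1,046,717.24

€1046717.24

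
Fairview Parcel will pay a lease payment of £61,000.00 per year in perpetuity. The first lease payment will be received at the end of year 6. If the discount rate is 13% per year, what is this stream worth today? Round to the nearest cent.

Value at end of year 5: C / r = £61,000.00 / 0.13 = £469,230.7692
Discount to today: PV = £469,230.7692 / (1 + 0.13)^5 = £469,230.7692 / 1.842435 = £254,679.66

£254679.66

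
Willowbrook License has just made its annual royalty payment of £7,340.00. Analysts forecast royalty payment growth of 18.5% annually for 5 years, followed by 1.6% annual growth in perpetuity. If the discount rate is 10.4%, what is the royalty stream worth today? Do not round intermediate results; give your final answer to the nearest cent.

D_1 = 8697.90000
D_2 = 10307.01150
D_3 = 12213.80863
D_4 = 14473.36322
D_5 = 17150.93542
Terminal value at year 5: TV = D_5×(1+g_2)/(r−g_2) = 17425.35039/0.088 = 198015.34530
P_0 = D_1/(1+r)^1 + D_2/(1+r)^2 + D_3/(1+r)^3 + D_4/(1+r)^4 + D_5/(1+r)^5 + TV/(1+r)^5
    = 7878.53261 + 8456.57712 + 9077.03251 + 9743.01044 + 10457.85088 + 120740.64193 = 166353.64547

£166353.65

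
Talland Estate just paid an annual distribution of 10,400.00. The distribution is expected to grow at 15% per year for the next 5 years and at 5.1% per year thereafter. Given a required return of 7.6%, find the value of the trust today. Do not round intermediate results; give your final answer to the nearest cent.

D_1 = 11960.00000
D_2 = 13754.00000
D_3 = 15817.10000
D_4 = 18189.66500
D_5 = 20918.11475
Terminal value at year 5: TV = D_5×(1+g_2)/(r−g_2) = 21984.93860/0.025 = 879397.54409
P_0 = D_1/(1+r)^1 + D_2/(1+r)^2 + D_3/(1+r)^3 + D_4/(1+r)^4 + D_5/(1+r)^5 + TV/(1+r)^5
    = 11115.24164 + 11879.67275 + 12696.67627 + 13569.86776 + 14503.11145 + 609710.80546 = 673475.37532

673475.38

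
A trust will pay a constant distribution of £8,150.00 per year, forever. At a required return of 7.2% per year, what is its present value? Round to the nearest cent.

£113194.44

Level perpetuity: PV = C / r = £8,150.00 / 0.072 = £113,194.44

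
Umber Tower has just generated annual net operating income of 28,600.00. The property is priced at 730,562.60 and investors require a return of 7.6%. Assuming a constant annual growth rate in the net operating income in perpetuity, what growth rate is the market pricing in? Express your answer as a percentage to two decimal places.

P = D₀(1+g)/(r−g) ⇒ P(r−g) = D₀(1+g) ⇒ g(P+D₀) = P·r − D₀
g = (P·r − D₀)/(P + D₀) = (730,562.60×0.076 − 28,600.00) / (730,562.60 + 28,600.00) = 0.035464

3.55%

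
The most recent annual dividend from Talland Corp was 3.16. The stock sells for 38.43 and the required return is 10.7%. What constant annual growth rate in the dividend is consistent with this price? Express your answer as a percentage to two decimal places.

2.29%

P = D₀(1+g)/(r−g) ⇒ P(r−g) = D₀(1+g) ⇒ g(P+D₀) = P·r − D₀
g = (P·r − D₀)/(P + D₀) = (38.43×0.107 − 3.16) / (38.43 + 3.16) = 0.022890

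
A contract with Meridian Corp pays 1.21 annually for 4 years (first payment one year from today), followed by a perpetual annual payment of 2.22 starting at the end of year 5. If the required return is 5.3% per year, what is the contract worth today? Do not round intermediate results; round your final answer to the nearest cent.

PV of 4-year annuity: 1.21 × [1 − (1+0.053)^−4] / 0.053 = 4.26087
Perpetuity value at year 4: 2.22 / 0.053 = 41.88679
PV of perpetuity: 41.88679 / (1+0.053)^4 = 34.06933
Total PV = 4.26087 + 34.06933 = 38.33020

38.33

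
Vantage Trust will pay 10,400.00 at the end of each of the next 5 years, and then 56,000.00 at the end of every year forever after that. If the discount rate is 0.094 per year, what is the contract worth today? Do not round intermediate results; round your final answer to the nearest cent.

420202.25

PV of 5-year annuity: 10,400.00 × [1 − (1+0.094)^−5] / 0.094 = 40035.99357
Perpetuity value at year 5: 56,000.00 / 0.094 = 595744.68085
PV of perpetuity: 595744.68085 / (1+0.094)^5 = 380166.25395
Total PV = 40035.99357 + 380166.25395 = 420202.24752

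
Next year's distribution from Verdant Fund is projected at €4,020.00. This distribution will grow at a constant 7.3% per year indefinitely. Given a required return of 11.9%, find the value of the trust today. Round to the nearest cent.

Growing perpetuity: P = D₁ / (r − g) = €4,020.0000 / (0.119 − 0.073) = €87,391.30

€87391.30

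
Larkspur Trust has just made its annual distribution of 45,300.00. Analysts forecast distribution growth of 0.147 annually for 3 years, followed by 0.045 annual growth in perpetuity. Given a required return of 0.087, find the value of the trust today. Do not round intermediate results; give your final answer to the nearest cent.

D_1 = 51959.10000
D_2 = 59597.08770
D_3 = 68357.85959
Terminal value at year 3: TV = D_3×(1+g_2)/(r−g_2) = 71433.96327/0.042 = 1700808.64937
P_0 = D_1/(1+r)^1 + D_2/(1+r)^2 + D_3/(1+r)^3 + TV/(1+r)^3
    = 47800.45998 + 50438.93983 + 53223.05795 + 1324240.37036 = 1475702.82812

1475702.83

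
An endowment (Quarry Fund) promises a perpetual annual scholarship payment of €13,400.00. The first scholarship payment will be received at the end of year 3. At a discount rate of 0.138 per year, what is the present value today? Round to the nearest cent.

€74979.27

Value at end of year 2: C / r = €13,400.00 / 0.138 = €97,101.4493
Discount to today: PV = €97,101.4493 / (1 + 0.138)^2 = €97,101.4493 / 1.295044 = €74,979.27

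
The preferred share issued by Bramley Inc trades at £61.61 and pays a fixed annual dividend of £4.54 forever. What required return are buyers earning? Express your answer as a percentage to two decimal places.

P = C/r ⇒ r = C/P = £4.54/£61.61 = 0.073689

7.37%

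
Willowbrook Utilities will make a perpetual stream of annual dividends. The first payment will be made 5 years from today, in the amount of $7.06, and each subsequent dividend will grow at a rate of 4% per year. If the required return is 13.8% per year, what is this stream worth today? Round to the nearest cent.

Value at end of year 4: C₁ / (r − g) = $7.06 / (0.138 − 0.04) = $72.0408
Discount to today: PV = $72.0408 / (1 + 0.138)^4 = $72.0408 / 1.677139 = $42.95

$42.95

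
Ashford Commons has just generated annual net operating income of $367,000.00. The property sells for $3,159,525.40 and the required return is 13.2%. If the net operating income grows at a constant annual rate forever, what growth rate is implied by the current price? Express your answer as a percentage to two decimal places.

1.42%

P = D₀(1+g)/(r−g) ⇒ P(r−g) = D₀(1+g) ⇒ g(P+D₀) = P·r − D₀
g = (P·r − D₀)/(P + D₀) = ($3,159,525.40×0.132 − $367,000.00) / ($3,159,525.40 + $367,000.00) = 0.014195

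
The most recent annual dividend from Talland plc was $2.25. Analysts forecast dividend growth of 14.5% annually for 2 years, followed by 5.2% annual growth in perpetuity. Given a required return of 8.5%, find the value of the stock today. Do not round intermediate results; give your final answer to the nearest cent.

D_1 = 2.57625
D_2 = 2.94981
Terminal value at year 2: TV = D_2×(1+g_2)/(r−g_2) = 3.10320/0.033 = 94.03625
P_0 = D_1/(1+r)^1 + D_2/(1+r)^2 + TV/(1+r)^2
    = 2.37442 + 2.50573 + 79.87959 = 84.75974

$84.76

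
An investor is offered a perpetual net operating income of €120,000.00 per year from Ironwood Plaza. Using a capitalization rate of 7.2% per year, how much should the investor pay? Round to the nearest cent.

Level perpetuity: PV = C / r = €120,000.00 / 0.072 = €1,666,666.67

€1666666.67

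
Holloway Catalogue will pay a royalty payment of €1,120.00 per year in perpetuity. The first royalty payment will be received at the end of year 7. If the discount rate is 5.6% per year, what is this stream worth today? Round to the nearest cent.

Value at end of year 6: C / r = €1,120.00 / 0.056 = €20,000.0000
Discount to today: PV = €20,000.0000 / (1 + 0.056)^6 = €20,000.0000 / 1.386703 = €14,422.70

€14422.70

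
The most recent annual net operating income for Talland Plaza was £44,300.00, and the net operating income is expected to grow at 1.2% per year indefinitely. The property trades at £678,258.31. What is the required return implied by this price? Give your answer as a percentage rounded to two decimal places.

7.81%

D₁ = £44,300.00 × 1.012 = £44,831.6000
P = D₁/(r − g) ⇒ r = D₁/P + g = £44,831.6000/£678,258.31 + 0.012 = 0.066098 + 0.012 = 0.078098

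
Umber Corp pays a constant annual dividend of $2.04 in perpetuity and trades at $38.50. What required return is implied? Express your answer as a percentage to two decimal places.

P = C/r ⇒ r = C/P = $2.04/$38.50 = 0.052987

5.30%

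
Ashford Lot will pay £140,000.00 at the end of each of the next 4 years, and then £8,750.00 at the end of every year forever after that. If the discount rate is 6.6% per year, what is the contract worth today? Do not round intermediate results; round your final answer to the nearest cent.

£581191.42

PV of 4-year annuity: £140,000.00 × [1 − (1+0.066)^−4] / 0.066 = 478523.37688
Perpetuity value at year 4: £8,750.00 / 0.066 = 132575.75758
PV of perpetuity: 132575.75758 / (1+0.066)^4 = 102668.04652
Total PV = 478523.37688 + 102668.04652 = 581191.42340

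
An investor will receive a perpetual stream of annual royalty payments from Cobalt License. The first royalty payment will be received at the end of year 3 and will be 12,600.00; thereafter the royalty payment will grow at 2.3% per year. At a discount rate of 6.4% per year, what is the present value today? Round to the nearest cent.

Value at end of year 2: C₁ / (r − g) = 12,600.00 / (0.064 − 0.023) = 307,317.0732
Discount to today: PV = 307,317.0732 / (1 + 0.064)^2 = 307,317.0732 / 1.132096 = 271,458.49

271458.49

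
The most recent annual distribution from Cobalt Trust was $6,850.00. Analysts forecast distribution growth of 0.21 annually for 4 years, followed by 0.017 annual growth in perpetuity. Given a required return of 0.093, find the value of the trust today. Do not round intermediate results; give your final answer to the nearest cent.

D_1 = 8288.50000
D_2 = 10029.08500
D_3 = 12135.19285
D_4 = 14683.58335
Terminal value at year 4: TV = D_4×(1+g_2)/(r−g_2) = 14933.20427/0.076 = 196489.52981
P_0 = D_1/(1+r)^1 + D_2/(1+r)^2 + D_3/(1+r)^3 + D_4/(1+r)^4 + TV/(1+r)^4
    = 7583.25709 + 8395.00556 + 9293.64751 + 10288.48444 + 137676.16674 = 173236.56134

$173236.56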